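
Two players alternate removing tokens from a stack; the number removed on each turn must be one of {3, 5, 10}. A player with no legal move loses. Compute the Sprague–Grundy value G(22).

n :  0  1  2  3  4  5  6  7  8  9 10 11 12 13 14 15 16 17 18 19 20 21 22
G :  0  0  0  1  1  1  2  2  0  0  3  1  1  2  2  0  0  0  1  1  1  2  2

2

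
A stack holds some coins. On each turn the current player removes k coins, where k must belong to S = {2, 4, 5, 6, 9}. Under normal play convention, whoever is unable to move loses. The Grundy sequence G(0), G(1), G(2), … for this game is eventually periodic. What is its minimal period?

18

G(0) = 0
G(1) = mex{} = 0
G(2) = mex{0} = 1
G(3) = mex{0} = 1
G(4) = mex{1,0} = 2
G(5) = mex{1,0,0} = 2
G(6) = mex{2,1,0,0} = 3
G(7) = mex{2,1,1,0} = 3
G(8) = mex{3,2,1,1} = 0
G(9) = mex{3,2,2,1,0} = 4
G(10) = mex{0,3,2,2,0} = 1
G(11) = mex{4,3,3,2,1} = 0
G(12) = mex{1,0,3,3,1} = 2
G(13) = mex{0,4,0,3,2} = 1
G(14) = mex{2,1,4,0,2} = 3
G(15) = mex{1,0,1,4,3} = 2
G(16) = mex{3,2,0,1,3} = 4
G(17) = mex{2,1,2,0,0} = 3
G(18) = mex{4,3,1,2,4} = 0
G(19) = mex{3,2,3,1,1} = 0
G(20) = mex{0,4,2,3,0} = 1
G(21) = mex{0,3,4,2,2} = 1
G(22) = mex{1,0,3,4,1} = 2
G(23) = mex{1,0,0,3,3} = 2
G(24) = mex{2,1,0,0,2} = 3
G(25) = mex{2,1,1,0,4} = 3
G(26) = mex{3,2,1,1,3} = 0
G(27) = mex{3,2,2,1,0} = 4
G(28) = mex{0,3,2,2,0} = 1
G(29) = mex{4,3,3,2,1} = 0
G(30) = mex{1,0,3,3,1} = 2
G(31) = mex{0,4,0,3,2} = 1
G(32) = mex{2,1,4,0,2} = 3
G(33) = mex{1,0,1,4,3} = 2
G(34) = mex{3,2,0,1,3} = 4
G(35) = mex{2,1,2,0,0} = 3
G(36) = mex{4,3,1,2,4} = 0
G(37) = mex{3,2,3,1,1} = 0
G(n+18) = G(n) holds for n = 0,…,8 (a full window of length max(S) = 9), so the sequence is purely periodic with period 18.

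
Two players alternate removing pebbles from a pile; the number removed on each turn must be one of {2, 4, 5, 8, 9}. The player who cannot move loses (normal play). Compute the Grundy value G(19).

n :  0  1  2  3  4  5  6  7  8  9 10 11 12 13 14 15 16 17 18 19
G :  0  0  1  1  2  2  3  0  4  1  5  2  3  0  0  1  1  2  2  3

3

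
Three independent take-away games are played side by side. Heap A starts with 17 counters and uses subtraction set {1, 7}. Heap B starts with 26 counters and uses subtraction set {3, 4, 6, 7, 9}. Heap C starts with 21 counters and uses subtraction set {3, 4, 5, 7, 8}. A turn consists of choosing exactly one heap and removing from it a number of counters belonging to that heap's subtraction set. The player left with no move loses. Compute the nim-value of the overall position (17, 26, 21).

Heap A, S = {1, 7}:
G(0) = 0
G(1) = mex{0} = 1
G(2) = mex{1} = 0
G(3) = mex{0} = 1
G(4) = mex{1} = 0
G(5) = mex{0} = 1
G(6) = mex{1} = 0
G(7) = mex{0,0} = 1
G(8) = mex{1,1} = 0
G(9) = mex{0,0} = 1
G(10) = mex{1,1} = 0
G(11) = mex{0,0} = 1
G(12) = mex{1,1} = 0
G(13) = mex{0,0} = 1
G(14) = mex{1,1} = 0
G(15) = mex{0,0} = 1
G(16) = mex{1,1} = 0
G(17) = mex{0,0} = 1
G_A(17) = 1.
Heap B, S = {3, 4, 6, 7, 9}:
n :  0  1  2  3  4  5  6  7  8  9 10 11 12 13 14 15 16 17 18 19 20 21 22 23 24 25 26
G :  0  0  0  1  1  1  2  2  2  3  3  3  0  0  0  1  1  1  2  2  2  3  3  3  0  0  0
G_B(26) = 0.
Heap C, S = {3, 4, 5, 7, 8}:
G(0) = 0
G(1) = mex{} = 0
G(2) = mex{} = 0
G(3) = mex{0} = 1
G(4) = mex{0,0} = 1
G(5) = mex{0,0,0} = 1
G(6) = mex{1,0,0} = 2
G(7) = mex{1,1,0,0} = 2
G(8) = mex{1,1,1,0,0} = 2
G(9) = mex{2,1,1,0,0} = 3
G(10) = mex{2,2,1,1,0} = 3
G(11) = mex{2,2,2,1,1} = 0
G(12) = mex{3,2,2,1,1} = 0
G(13) = mex{3,3,2,2,1} = 0
G(14) = mex{0,3,3,2,2} = 1
G(15) = mex{0,0,3,2,2} = 1
G(16) = mex{0,0,0,3,2} = 1
G(17) = mex{1,0,0,3,3} = 2
G(18) = mex{1,1,0,0,3} = 2
G(19) = mex{1,1,1,0,0} = 2
G(20) = mex{2,1,1,0,0} = 3
G(21) = mex{2,2,1,1,0} = 3
G_C(21) = 3.
Combined Grundy value = 1 ⊕ 0 ⊕ 3 = 2.

2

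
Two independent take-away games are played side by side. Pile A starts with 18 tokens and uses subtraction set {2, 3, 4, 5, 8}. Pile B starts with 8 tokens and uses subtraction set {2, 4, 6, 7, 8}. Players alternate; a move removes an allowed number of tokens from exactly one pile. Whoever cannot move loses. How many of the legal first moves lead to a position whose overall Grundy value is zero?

1

Pile A, S = {2, 3, 4, 5, 8}:
n :  0  1  2  3  4  5  6  7  8  9 10 11 12 13 14 15 16 17 18
G :  0  0  1  1  2  2  3  0  4  1  5  2  3  0  0  1  1  2  2
G_A(18) = 2.
Pile B, S = {2, 4, 6, 7, 8}:
n : 0 1 2 3 4 5 6 7 8
G : 0 0 1 1 2 2 3 3 4
G_B(8) = 4.
Combined Grundy value = 2 ⊕ 4 = 6.
A winning move leaves total XOR = 0, i.e. changes one component's Grundy value g to g ⊕ X where X is the current total.
Pile A: need g' = 2⊕6 = 4. Options: 18−2→G=1, 18−3→G=1, 18−4→G=0, 18−5→G=0, 18−8→G=5. Hits: 0.
Pile B: need g' = 4⊕6 = 2. Options: 8−2→G=3, 8−4→G=2, 8−6→G=1, 8−7→G=0, 8−8→G=0. Hits: 1.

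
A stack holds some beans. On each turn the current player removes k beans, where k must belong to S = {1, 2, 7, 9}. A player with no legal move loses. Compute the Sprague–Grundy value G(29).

1

n :  0  1  2  3  4  5  6  7  8  9 10 11 12 13 14 15 16 17 18 19 20 21 22 23 24 25 26 27 28 29
G :  0  1  2  0  1  2  0  1  2  3  4  0  1  2  0  1  2  0  1  2  3  4  0  1  2  0  1  2  0  1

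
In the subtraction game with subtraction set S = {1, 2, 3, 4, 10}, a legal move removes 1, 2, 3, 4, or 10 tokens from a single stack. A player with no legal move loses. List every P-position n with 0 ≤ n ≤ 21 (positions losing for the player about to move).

n :  0  1  2  3  4  5  6  7  8  9 10 11 12 13 14 15 16 17 18 19 20 21
G :  0  1  2  3  4  0  1  2  3  4  5  0  1  2  3  4  0  1  2  3  4  5
P-positions are exactly the n with G(n) = 0.

0, 5, 11, 16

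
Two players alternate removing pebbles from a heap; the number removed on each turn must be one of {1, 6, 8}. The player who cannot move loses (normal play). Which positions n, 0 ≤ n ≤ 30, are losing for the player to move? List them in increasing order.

0, 2, 4, 7, 9, 11, 14, 16, 18, 21, 23, 25, 28, 30

n :  0  1  2  3  4  5  6  7  8  9 10 11 12 13 14 15 16 17 18 19 20 21 22 23 24 25 26 27 28 29 30
G :  0  1  0  1  0  1  2  0  1  0  1  0  1  2  0  1  0  1  0  1  2  0  1  0  1  0  1  2  0  1  0
P-positions are exactly the n with G(n) = 0.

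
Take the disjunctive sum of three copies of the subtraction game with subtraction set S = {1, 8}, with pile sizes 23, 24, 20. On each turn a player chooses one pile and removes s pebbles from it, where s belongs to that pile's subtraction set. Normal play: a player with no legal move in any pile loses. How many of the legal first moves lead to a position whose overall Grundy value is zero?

All piles use S = {1, 8}:
G(0) = 0
G(1) = mex{0} = 1
G(2) = mex{1} = 0
G(3) = mex{0} = 1
G(4) = mex{1} = 0
G(5) = mex{0} = 1
G(6) = mex{1} = 0
G(7) = mex{0} = 1
G(8) = mex{1,0} = 2
G(9) = mex{2,1} = 0
G(10) = mex{0,0} = 1
G(11) = mex{1,1} = 0
G(12) = mex{0,0} = 1
G(13) = mex{1,1} = 0
G(14) = mex{0,0} = 1
G(15) = mex{1,1} = 0
G(16) = mex{0,2} = 1
G(17) = mex{1,0} = 2
G(18) = mex{2,1} = 0
G(19) = mex{0,0} = 1
G(20) = mex{1,1} = 0
G(21) = mex{0,0} = 1
G(22) = mex{1,1} = 0
G(23) = mex{0,0} = 1
G(24) = mex{1,1} = 0
Pile A: G(23) = 1.
Pile B: G(24) = 0.
Pile C: G(20) = 0.
Combined Grundy value = 1 ⊕ 0 ⊕ 0 = 1.
A winning move leaves total XOR = 0, i.e. changes one component's Grundy value g to g ⊕ X where X is the current total.
Pile A: need g' = 1⊕1 = 0. Options: 23−1→G=0, 23−8→G=0. Hits: 2.
Pile B: need g' = 0⊕1 = 1. Options: 24−1→G=1, 24−8→G=1. Hits: 2.
Pile C: need g' = 0⊕1 = 1. Options: 20−1→G=1, 20−8→G=1. Hits: 2.

6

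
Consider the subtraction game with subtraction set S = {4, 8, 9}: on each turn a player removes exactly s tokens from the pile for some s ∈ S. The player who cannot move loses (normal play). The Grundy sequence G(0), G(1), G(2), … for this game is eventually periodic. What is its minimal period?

13

n :  0  1  2  3  4  5  6  7  8  9 10 11 12 13 14 15 16 17 18 19 20 21 22 23 24 25 26 27
G :  0  0  0  0  1  1  1  1  2  2  2  2  3  0  0  0  0  1  1  1  1  2  2  2  2  3  0  0
G(n+13) = G(n) holds for n = 0,…,8 (a full window of length max(S) = 9), so the sequence is purely periodic with period 13.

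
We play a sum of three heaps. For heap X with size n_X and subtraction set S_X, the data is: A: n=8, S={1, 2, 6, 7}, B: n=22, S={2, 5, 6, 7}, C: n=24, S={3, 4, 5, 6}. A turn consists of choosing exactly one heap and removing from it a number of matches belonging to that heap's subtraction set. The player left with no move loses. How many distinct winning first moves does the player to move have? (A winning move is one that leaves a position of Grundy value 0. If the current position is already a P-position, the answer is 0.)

3

Heap A, S = {1, 2, 6, 7}:
n : 0 1 2 3 4 5 6 7 8
G : 0 1 2 0 1 2 3 4 0
G_A(8) = 0.
Heap B, S = {2, 5, 6, 7}:
G(0) = 0
G(1) = mex{} = 0
G(2) = mex{0} = 1
G(3) = mex{0} = 1
G(4) = mex{1} = 0
G(5) = mex{1,0} = 2
G(6) = mex{0,0,0} = 1
G(7) = mex{2,1,0,0} = 3
G(8) = mex{1,1,1,0} = 2
G(9) = mex{3,0,1,1} = 2
G(10) = mex{2,2,0,1} = 3
G(11) = mex{2,1,2,0} = 3
G(12) = mex{3,3,1,2} = 0
G(13) = mex{3,2,3,1} = 0
G(14) = mex{0,2,2,3} = 1
G(15) = mex{0,3,2,2} = 1
G(16) = mex{1,3,3,2} = 0
G(17) = mex{1,0,3,3} = 2
G(18) = mex{0,0,0,3} = 1
G(19) = mex{2,1,0,0} = 3
G(20) = mex{1,1,1,0} = 2
G(21) = mex{3,0,1,1} = 2
G(22) = mex{2,2,0,1} = 3
G_B(22) = 3.
Heap C, S = {3, 4, 5, 6}:
G(0) = 0
G(1) = mex{} = 0
G(2) = mex{} = 0
G(3) = mex{0} = 1
G(4) = mex{0,0} = 1
G(5) = mex{0,0,0} = 1
G(6) = mex{1,0,0,0} = 2
G(7) = mex{1,1,0,0} = 2
G(8) = mex{1,1,1,0} = 2
G(9) = mex{2,1,1,1} = 0
G(10) = mex{2,2,1,1} = 0
G(11) = mex{2,2,2,1} = 0
G(12) = mex{0,2,2,2} = 1
G(13) = mex{0,0,2,2} = 1
G(14) = mex{0,0,0,2} = 1
G(15) = mex{1,0,0,0} = 2
G(16) = mex{1,1,0,0} = 2
G(17) = mex{1,1,1,0} = 2
G(18) = mex{2,1,1,1} = 0
G(19) = mex{2,2,1,1} = 0
G(20) = mex{2,2,2,1} = 0
G(21) = mex{0,2,2,2} = 1
G(22) = mex{0,0,2,2} = 1
G(23) = mex{0,0,0,2} = 1
G(24) = mex{1,0,0,0} = 2
G_C(24) = 2.
Combined Grundy value = 0 ⊕ 3 ⊕ 2 = 1.
A winning move leaves total XOR = 0, i.e. changes one component's Grundy value g to g ⊕ X where X is the current total.
Heap A: need g' = 0⊕1 = 1. Options: 8−1→G=4, 8−2→G=3, 8−6→G=2, 8−7→G=1. Hits: 1.
Heap B: need g' = 3⊕1 = 2. Options: 22−2→G=2, 22−5→G=2, 22−6→G=0, 22−7→G=1. Hits: 2.
Heap C: need g' = 2⊕1 = 3. Options: 24−3→G=1, 24−4→G=0, 24−5→G=0, 24−6→G=0. Hits: 0.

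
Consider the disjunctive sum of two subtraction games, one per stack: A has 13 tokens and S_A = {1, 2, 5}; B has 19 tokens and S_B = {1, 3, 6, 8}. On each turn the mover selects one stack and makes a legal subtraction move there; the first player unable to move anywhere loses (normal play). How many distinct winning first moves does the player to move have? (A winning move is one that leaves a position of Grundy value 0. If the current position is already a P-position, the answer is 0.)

0

Stack A, S = {1, 2, 5}:
n :  0  1  2  3  4  5  6  7  8  9 10 11 12 13
G :  0  1  2  0  1  2  0  1  2  0  1  2  0  1
G_A(13) = 1.
Stack B, S = {1, 3, 6, 8}:
G(0) = 0
G(1) = mex{0} = 1
G(2) = mex{1} = 0
G(3) = mex{0,0} = 1
G(4) = mex{1,1} = 0
G(5) = mex{0,0} = 1
G(6) = mex{1,1,0} = 2
G(7) = mex{2,0,1} = 3
G(8) = mex{3,1,0,0} = 2
G(9) = mex{2,2,1,1} = 0
G(10) = mex{0,3,0,0} = 1
G(11) = mex{1,2,1,1} = 0
G(12) = mex{0,0,2,0} = 1
G(13) = mex{1,1,3,1} = 0
G(14) = mex{0,0,2,2} = 1
G(15) = mex{1,1,0,3} = 2
G(16) = mex{2,0,1,2} = 3
G(17) = mex{3,1,0,0} = 2
G(18) = mex{2,2,1,1} = 0
G(19) = mex{0,3,0,0} = 1
G_B(19) = 1.
Combined Grundy value = 1 ⊕ 1 = 0.
A winning move leaves total XOR = 0, i.e. changes one component's Grundy value g to g ⊕ X where X is the current total.
Stack A: target g' = 1⊕0 = 1, but every legal move changes the Grundy value (mex property), so 0 moves.
Stack B: target g' = 1⊕0 = 1, but every legal move changes the Grundy value (mex property), so 0 moves.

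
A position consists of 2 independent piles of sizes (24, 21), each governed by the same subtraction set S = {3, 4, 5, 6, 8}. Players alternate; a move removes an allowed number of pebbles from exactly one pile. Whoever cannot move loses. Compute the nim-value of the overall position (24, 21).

3

All piles use S = {3, 4, 5, 6, 8}:
n :  0  1  2  3  4  5  6  7  8  9 10 11 12 13 14 15 16 17 18 19 20 21 22 23 24
G :  0  0  0  1  1  1  2  2  2  3  3  0  0  0  1  1  1  2  2  2  3  3  0  0  0
Pile A: G(24) = 0.
Pile B: G(21) = 3.
Combined Grundy value = 0 ⊕ 3 = 3.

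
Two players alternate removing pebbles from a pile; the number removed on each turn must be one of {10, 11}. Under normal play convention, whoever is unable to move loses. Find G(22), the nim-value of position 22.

n :  0  1  2  3  4  5  6  7  8  9 10 11 12 13 14 15 16 17 18 19 20 21 22
G :  0  0  0  0  0  0  0  0  0  0  1  1  1  1  1  1  1  1  1  1  2  0  0

0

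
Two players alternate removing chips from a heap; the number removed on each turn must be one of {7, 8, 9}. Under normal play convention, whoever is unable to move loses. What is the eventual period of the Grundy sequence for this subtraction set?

16

G(0) = 0
G(1) = mex{} = 0
G(2) = mex{} = 0
G(3) = mex{} = 0
G(4) = mex{} = 0
G(5) = mex{} = 0
G(6) = mex{} = 0
G(7) = mex{0} = 1
G(8) = mex{0,0} = 1
G(9) = mex{0,0,0} = 1
G(10) = mex{0,0,0} = 1
G(11) = mex{0,0,0} = 1
G(12) = mex{0,0,0} = 1
G(13) = mex{0,0,0} = 1
G(14) = mex{1,0,0} = 2
G(15) = mex{1,1,0} = 2
G(16) = mex{1,1,1} = 0
G(17) = mex{1,1,1} = 0
G(18) = mex{1,1,1} = 0
G(19) = mex{1,1,1} = 0
G(20) = mex{1,1,1} = 0
G(21) = mex{2,1,1} = 0
G(22) = mex{2,2,1} = 0
G(23) = mex{0,2,2} = 1
G(24) = mex{0,0,2} = 1
G(25) = mex{0,0,0} = 1
G(26) = mex{0,0,0} = 1
G(27) = mex{0,0,0} = 1
G(28) = mex{0,0,0} = 1
G(29) = mex{0,0,0} = 1
G(30) = mex{1,0,0} = 2
G(31) = mex{1,1,0} = 2
G(32) = mex{1,1,1} = 0
G(33) = mex{1,1,1} = 0
G(n+16) = G(n) holds for n = 0,…,8 (a full window of length max(S) = 9), so the sequence is purely periodic with period 16.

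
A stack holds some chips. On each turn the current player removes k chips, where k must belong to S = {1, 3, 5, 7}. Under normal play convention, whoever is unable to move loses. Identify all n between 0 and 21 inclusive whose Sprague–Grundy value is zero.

n :  0  1  2  3  4  5  6  7  8  9 10 11 12 13 14 15 16 17 18 19 20 21
G :  0  1  0  1  0  1  0  1  0  1  0  1  0  1  0  1  0  1  0  1  0  1
P-positions are exactly the n with G(n) = 0.

0, 2, 4, 6, 8, 10, 12, 14, 16, 18, 20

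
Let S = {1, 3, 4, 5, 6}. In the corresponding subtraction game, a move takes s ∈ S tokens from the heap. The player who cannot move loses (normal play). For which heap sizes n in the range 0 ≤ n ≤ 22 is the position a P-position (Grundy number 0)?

G(0) = 0
G(1) = mex{0} = 1
G(2) = mex{1} = 0
G(3) = mex{0,0} = 1
G(4) = mex{1,1,0} = 2
G(5) = mex{2,0,1,0} = 3
G(6) = mex{3,1,0,1,0} = 2
G(7) = mex{2,2,1,0,1} = 3
G(8) = mex{3,3,2,1,0} = 4
G(9) = mex{4,2,3,2,1} = 0
G(10) = mex{0,3,2,3,2} = 1
G(11) = mex{1,4,3,2,3} = 0
G(12) = mex{0,0,4,3,2} = 1
G(13) = mex{1,1,0,4,3} = 2
G(14) = mex{2,0,1,0,4} = 3
G(15) = mex{3,1,0,1,0} = 2
G(16) = mex{2,2,1,0,1} = 3
G(17) = mex{3,3,2,1,0} = 4
G(18) = mex{4,2,3,2,1} = 0
G(19) = mex{0,3,2,3,2} = 1
G(20) = mex{1,4,3,2,3} = 0
G(21) = mex{0,0,4,3,2} = 1
G(22) = mex{1,1,0,4,3} = 2
P-positions are exactly the n with G(n) = 0.

0, 2, 9, 11, 18, 20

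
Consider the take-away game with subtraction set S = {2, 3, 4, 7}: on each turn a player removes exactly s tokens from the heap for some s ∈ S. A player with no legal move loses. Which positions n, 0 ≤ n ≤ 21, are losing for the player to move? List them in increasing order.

G(0) = 0
G(1) = mex{} = 0
G(2) = mex{0} = 1
G(3) = mex{0,0} = 1
G(4) = mex{1,0,0} = 2
G(5) = mex{1,1,0} = 2
G(6) = mex{2,1,1} = 0
G(7) = mex{2,2,1,0} = 3
G(8) = mex{0,2,2,0} = 1
G(9) = mex{3,0,2,1} = 4
G(10) = mex{1,3,0,1} = 2
G(11) = mex{4,1,3,2} = 0
G(12) = mex{2,4,1,2} = 0
G(13) = mex{0,2,4,0} = 1
G(14) = mex{0,0,2,3} = 1
G(15) = mex{1,0,0,1} = 2
G(16) = mex{1,1,0,4} = 2
G(17) = mex{2,1,1,2} = 0
G(18) = mex{2,2,1,0} = 3
G(19) = mex{0,2,2,0} = 1
G(20) = mex{3,0,2,1} = 4
G(21) = mex{1,3,0,1} = 2
P-positions are exactly the n with G(n) = 0.

0, 1, 6, 11, 12, 17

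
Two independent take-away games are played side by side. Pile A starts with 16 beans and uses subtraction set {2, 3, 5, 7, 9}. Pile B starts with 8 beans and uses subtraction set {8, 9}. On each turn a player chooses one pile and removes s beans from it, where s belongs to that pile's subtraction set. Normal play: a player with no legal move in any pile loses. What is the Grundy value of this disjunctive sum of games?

3

Pile A, S = {2, 3, 5, 7, 9}:
G(0) = 0
G(1) = mex{} = 0
G(2) = mex{0} = 1
G(3) = mex{0,0} = 1
G(4) = mex{1,0} = 2
G(5) = mex{1,1,0} = 2
G(6) = mex{2,1,0} = 3
G(7) = mex{2,2,1,0} = 3
G(8) = mex{3,2,1,0} = 4
G(9) = mex{3,3,2,1,0} = 4
G(10) = mex{4,3,2,1,0} = 5
G(11) = mex{4,4,3,2,1} = 0
G(12) = mex{5,4,3,2,1} = 0
G(13) = mex{0,5,4,3,2} = 1
G(14) = mex{0,0,4,3,2} = 1
G(15) = mex{1,0,5,4,3} = 2
G(16) = mex{1,1,0,4,3} = 2
G_A(16) = 2.
Pile B, S = {8, 9}:
G(0) = 0
G(1) = mex{} = 0
G(2) = mex{} = 0
G(3) = mex{} = 0
G(4) = mex{} = 0
G(5) = mex{} = 0
G(6) = mex{} = 0
G(7) = mex{} = 0
G(8) = mex{0} = 1
G_B(8) = 1.
Combined Grundy value = 2 ⊕ 1 = 3.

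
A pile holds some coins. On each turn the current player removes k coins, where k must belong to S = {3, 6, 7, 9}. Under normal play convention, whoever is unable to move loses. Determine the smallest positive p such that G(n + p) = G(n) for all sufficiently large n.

12

n :  0  1  2  3  4  5  6  7  8  9 10 11 12 13 14 15 16 17 18 19 20 21 22 23 24 25
G :  0  0  0  1  1  1  2  2  2  3  3  3  0  0  0  1  1  1  2  2  2  3  3  3  0  0
G(n+12) = G(n) holds for n = 0,…,8 (a full window of length max(S) = 9), so the sequence is purely periodic with period 12.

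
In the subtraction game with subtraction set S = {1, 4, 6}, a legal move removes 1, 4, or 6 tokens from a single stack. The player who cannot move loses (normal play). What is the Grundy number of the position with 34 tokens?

n :  0  1  2  3  4  5  6  7  8  9 10 11 12 13 14 15 16 17 18 19 20 21 22 23 24 25 26 27 28 29 30 31 32 33 34
G :  0  1  0  1  2  0  1  0  1  2  0  1  0  1  2  0  1  0  1  2  0  1  0  1  2  0  1  0  1  2  0  1  0  1  2

2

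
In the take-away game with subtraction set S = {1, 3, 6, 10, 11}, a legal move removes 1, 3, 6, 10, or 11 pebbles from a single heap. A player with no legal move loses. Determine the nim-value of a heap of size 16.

0

n :  0  1  2  3  4  5  6  7  8  9 10 11 12 13 14 15 16
G :  0  1  0  1  0  1  2  3  2  0  1  3  4  2  4  2  0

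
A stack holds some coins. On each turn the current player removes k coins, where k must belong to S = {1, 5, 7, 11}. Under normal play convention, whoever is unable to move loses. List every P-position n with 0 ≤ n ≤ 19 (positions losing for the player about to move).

0, 2, 4, 6, 8, 10, 12, 14, 16, 18

G(0) = 0
G(1) = mex{0} = 1
G(2) = mex{1} = 0
G(3) = mex{0} = 1
G(4) = mex{1} = 0
G(5) = mex{0,0} = 1
G(6) = mex{1,1} = 0
G(7) = mex{0,0,0} = 1
G(8) = mex{1,1,1} = 0
G(9) = mex{0,0,0} = 1
G(10) = mex{1,1,1} = 0
G(11) = mex{0,0,0,0} = 1
G(12) = mex{1,1,1,1} = 0
G(13) = mex{0,0,0,0} = 1
G(14) = mex{1,1,1,1} = 0
G(15) = mex{0,0,0,0} = 1
G(16) = mex{1,1,1,1} = 0
G(17) = mex{0,0,0,0} = 1
G(18) = mex{1,1,1,1} = 0
G(19) = mex{0,0,0,0} = 1
P-positions are exactly the n with G(n) = 0.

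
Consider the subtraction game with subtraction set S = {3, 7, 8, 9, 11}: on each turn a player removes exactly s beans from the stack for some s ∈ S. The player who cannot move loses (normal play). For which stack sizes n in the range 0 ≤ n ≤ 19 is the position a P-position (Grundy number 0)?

n :  0  1  2  3  4  5  6  7  8  9 10 11 12 13 14 15 16 17 18 19
G :  0  0  0  1  1  1  0  2  2  1  3  3  2  2  4  3  0  5  0  1
P-positions are exactly the n with G(n) = 0.

0, 1, 2, 6, 16, 18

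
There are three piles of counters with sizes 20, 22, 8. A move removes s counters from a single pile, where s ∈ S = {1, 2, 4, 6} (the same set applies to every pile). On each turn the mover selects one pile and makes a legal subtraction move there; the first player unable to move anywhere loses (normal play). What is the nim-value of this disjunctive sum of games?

All piles use S = {1, 2, 4, 6}:
G(0) = 0
G(1) = mex{0} = 1
G(2) = mex{1,0} = 2
G(3) = mex{2,1} = 0
G(4) = mex{0,2,0} = 1
G(5) = mex{1,0,1} = 2
G(6) = mex{2,1,2,0} = 3
G(7) = mex{3,2,0,1} = 4
G(8) = mex{4,3,1,2} = 0
G(9) = mex{0,4,2,0} = 1
G(10) = mex{1,0,3,1} = 2
G(11) = mex{2,1,4,2} = 0
G(12) = mex{0,2,0,3} = 1
G(13) = mex{1,0,1,4} = 2
G(14) = mex{2,1,2,0} = 3
G(15) = mex{3,2,0,1} = 4
G(16) = mex{4,3,1,2} = 0
G(17) = mex{0,4,2,0} = 1
G(18) = mex{1,0,3,1} = 2
G(19) = mex{2,1,4,2} = 0
G(20) = mex{0,2,0,3} = 1
G(21) = mex{1,0,1,4} = 2
G(22) = mex{2,1,2,0} = 3
Pile A: G(20) = 1.
Pile B: G(22) = 3.
Pile C: G(8) = 0.
Combined Grundy value = 1 ⊕ 3 ⊕ 0 = 2.

2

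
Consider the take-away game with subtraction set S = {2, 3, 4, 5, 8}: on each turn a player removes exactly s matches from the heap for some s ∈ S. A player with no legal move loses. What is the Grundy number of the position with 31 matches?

n :  0  1  2  3  4  5  6  7  8  9 10 11 12 13 14 15 16 17 18 19 20 21 22 23 24 25 26 27 28 29 30 31
G :  0  0  1  1  2  2  3  0  4  1  5  2  3  0  0  1  1  2  2  3  0  4  1  5  2  3  0  0  1  1  2  2

2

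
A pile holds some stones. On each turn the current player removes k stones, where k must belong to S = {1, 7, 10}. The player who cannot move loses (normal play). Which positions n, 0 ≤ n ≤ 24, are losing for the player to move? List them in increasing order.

G(0) = 0
G(1) = mex{0} = 1
G(2) = mex{1} = 0
G(3) = mex{0} = 1
G(4) = mex{1} = 0
G(5) = mex{0} = 1
G(6) = mex{1} = 0
G(7) = mex{0,0} = 1
G(8) = mex{1,1} = 0
G(9) = mex{0,0} = 1
G(10) = mex{1,1,0} = 2
G(11) = mex{2,0,1} = 3
G(12) = mex{3,1,0} = 2
G(13) = mex{2,0,1} = 3
G(14) = mex{3,1,0} = 2
G(15) = mex{2,0,1} = 3
G(16) = mex{3,1,0} = 2
G(17) = mex{2,2,1} = 0
G(18) = mex{0,3,0} = 1
G(19) = mex{1,2,1} = 0
G(20) = mex{0,3,2} = 1
G(21) = mex{1,2,3} = 0
G(22) = mex{0,3,2} = 1
G(23) = mex{1,2,3} = 0
G(24) = mex{0,0,2} = 1
P-positions are exactly the n with G(n) = 0.

0, 2, 4, 6, 8, 17, 19, 21, 23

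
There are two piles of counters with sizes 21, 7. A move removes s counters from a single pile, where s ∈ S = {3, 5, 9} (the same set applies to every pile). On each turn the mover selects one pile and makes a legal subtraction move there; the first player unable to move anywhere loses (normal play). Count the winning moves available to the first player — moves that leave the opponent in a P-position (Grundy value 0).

1

All piles use S = {3, 5, 9}:
G(0) = 0
G(1) = mex{} = 0
G(2) = mex{} = 0
G(3) = mex{0} = 1
G(4) = mex{0} = 1
G(5) = mex{0,0} = 1
G(6) = mex{1,0} = 2
G(7) = mex{1,0} = 2
G(8) = mex{1,1} = 0
G(9) = mex{2,1,0} = 3
G(10) = mex{2,1,0} = 3
G(11) = mex{0,2,0} = 1
G(12) = mex{3,2,1} = 0
G(13) = mex{3,0,1} = 2
G(14) = mex{1,3,1} = 0
G(15) = mex{0,3,2} = 1
G(16) = mex{2,1,2} = 0
G(17) = mex{0,0,0} = 1
G(18) = mex{1,2,3} = 0
G(19) = mex{0,0,3} = 1
G(20) = mex{1,1,1} = 0
G(21) = mex{0,0,0} = 1
Pile A: G(21) = 1.
Pile B: G(7) = 2.
Combined Grundy value = 1 ⊕ 2 = 3.
A winning move leaves total XOR = 0, i.e. changes one component's Grundy value g to g ⊕ X where X is the current total.
Pile A: need g' = 1⊕3 = 2. Options: 21−3→G=0, 21−5→G=0, 21−9→G=0. Hits: 0.
Pile B: need g' = 2⊕3 = 1. Options: 7−3→G=1, 7−5→G=0. Hits: 1.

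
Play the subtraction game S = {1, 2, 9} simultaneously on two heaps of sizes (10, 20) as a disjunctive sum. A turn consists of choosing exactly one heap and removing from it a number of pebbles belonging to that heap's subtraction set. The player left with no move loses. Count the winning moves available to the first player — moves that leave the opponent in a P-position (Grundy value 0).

All heaps use S = {1, 2, 9}:
n :  0  1  2  3  4  5  6  7  8  9 10 11 12 13 14 15 16 17 18 19 20
G :  0  1  2  0  1  2  0  1  2  3  0  1  2  0  1  2  0  1  2  3  0
Heap A: G(10) = 0.
Heap B: G(20) = 0.
Combined Grundy value = 0 ⊕ 0 = 0.
A winning move leaves total XOR = 0, i.e. changes one component's Grundy value g to g ⊕ X where X is the current total.
Heap A: target g' = 0⊕0 = 0, but every legal move changes the Grundy value (mex property), so 0 moves.
Heap B: target g' = 0⊕0 = 0, but every legal move changes the Grundy value (mex property), so 0 moves.

0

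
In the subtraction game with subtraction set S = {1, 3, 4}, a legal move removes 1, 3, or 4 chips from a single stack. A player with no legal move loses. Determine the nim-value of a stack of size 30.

0

G(0) = 0
G(1) = mex{0} = 1
G(2) = mex{1} = 0
G(3) = mex{0,0} = 1
G(4) = mex{1,1,0} = 2
G(5) = mex{2,0,1} = 3
G(6) = mex{3,1,0} = 2
G(7) = mex{2,2,1} = 0
G(8) = mex{0,3,2} = 1
G(9) = mex{1,2,3} = 0
G(10) = mex{0,0,2} = 1
G(11) = mex{1,1,0} = 2
G(12) = mex{2,0,1} = 3
G(13) = mex{3,1,0} = 2
G(14) = mex{2,2,1} = 0
G(15) = mex{0,3,2} = 1
G(16) = mex{1,2,3} = 0
G(17) = mex{0,0,2} = 1
G(18) = mex{1,1,0} = 2
G(19) = mex{2,0,1} = 3
G(20) = mex{3,1,0} = 2
G(21) = mex{2,2,1} = 0
G(22) = mex{0,3,2} = 1
G(23) = mex{1,2,3} = 0
G(24) = mex{0,0,2} = 1
G(25) = mex{1,1,0} = 2
G(26) = mex{2,0,1} = 3
G(27) = mex{3,1,0} = 2
G(28) = mex{2,2,1} = 0
G(29) = mex{0,3,2} = 1
G(30) = mex{1,2,3} = 0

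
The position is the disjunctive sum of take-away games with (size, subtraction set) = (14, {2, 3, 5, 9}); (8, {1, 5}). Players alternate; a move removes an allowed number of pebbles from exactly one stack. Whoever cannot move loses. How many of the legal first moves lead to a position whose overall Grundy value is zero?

Stack A, S = {2, 3, 5, 9}:
G(0) = 0
G(1) = mex{} = 0
G(2) = mex{0} = 1
G(3) = mex{0,0} = 1
G(4) = mex{1,0} = 2
G(5) = mex{1,1,0} = 2
G(6) = mex{2,1,0} = 3
G(7) = mex{2,2,1} = 0
G(8) = mex{3,2,1} = 0
G(9) = mex{0,3,2,0} = 1
G(10) = mex{0,0,2,0} = 1
G(11) = mex{1,0,3,1} = 2
G(12) = mex{1,1,0,1} = 2
G(13) = mex{2,1,0,2} = 3
G(14) = mex{2,2,1,2} = 0
G_A(14) = 0.
Stack B, S = {1, 5}:
n : 0 1 2 3 4 5 6 7 8
G : 0 1 0 1 0 1 0 1 0
G_B(8) = 0.
Combined Grundy value = 0 ⊕ 0 = 0.
A winning move leaves total XOR = 0, i.e. changes one component's Grundy value g to g ⊕ X where X is the current total.
Stack A: target g' = 0⊕0 = 0, but every legal move changes the Grundy value (mex property), so 0 moves.
Stack B: target g' = 0⊕0 = 0, but every legal move changes the Grundy value (mex property), so 0 moves.

0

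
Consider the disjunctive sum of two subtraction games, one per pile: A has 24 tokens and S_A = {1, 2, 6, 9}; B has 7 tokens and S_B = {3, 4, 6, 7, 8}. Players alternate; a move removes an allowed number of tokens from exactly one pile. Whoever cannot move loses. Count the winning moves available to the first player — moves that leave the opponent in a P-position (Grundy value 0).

Pile A, S = {1, 2, 6, 9}:
G(0) = 0
G(1) = mex{0} = 1
G(2) = mex{1,0} = 2
G(3) = mex{2,1} = 0
G(4) = mex{0,2} = 1
G(5) = mex{1,0} = 2
G(6) = mex{2,1,0} = 3
G(7) = mex{3,2,1} = 0
G(8) = mex{0,3,2} = 1
G(9) = mex{1,0,0,0} = 2
G(10) = mex{2,1,1,1} = 0
G(11) = mex{0,2,2,2} = 1
G(12) = mex{1,0,3,0} = 2
G(13) = mex{2,1,0,1} = 3
G(14) = mex{3,2,1,2} = 0
G(15) = mex{0,3,2,3} = 1
G(16) = mex{1,0,0,0} = 2
G(17) = mex{2,1,1,1} = 0
G(18) = mex{0,2,2,2} = 1
G(19) = mex{1,0,3,0} = 2
G(20) = mex{2,1,0,1} = 3
G(21) = mex{3,2,1,2} = 0
G(22) = mex{0,3,2,3} = 1
G(23) = mex{1,0,0,0} = 2
G(24) = mex{2,1,1,1} = 0
G_A(24) = 0.
Pile B, S = {3, 4, 6, 7, 8}:
n : 0 1 2 3 4 5 6 7
G : 0 0 0 1 1 1 2 2
G_B(7) = 2.
Combined Grundy value = 0 ⊕ 2 = 2.
A winning move leaves total XOR = 0, i.e. changes one component's Grundy value g to g ⊕ X where X is the current total.
Pile A: need g' = 0⊕2 = 2. Options: 24−1→G=2, 24−2→G=1, 24−6→G=1, 24−9→G=1. Hits: 1.
Pile B: need g' = 2⊕2 = 0. Options: 7−3→G=1, 7−4→G=1, 7−6→G=0, 7−7→G=0. Hits: 2.

3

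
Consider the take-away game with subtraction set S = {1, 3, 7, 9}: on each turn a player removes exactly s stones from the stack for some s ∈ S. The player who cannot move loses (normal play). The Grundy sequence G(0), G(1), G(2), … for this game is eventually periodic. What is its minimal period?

G(0) = 0
G(1) = mex{0} = 1
G(2) = mex{1} = 0
G(3) = mex{0,0} = 1
G(4) = mex{1,1} = 0
G(5) = mex{0,0} = 1
G(6) = mex{1,1} = 0
G(7) = mex{0,0,0} = 1
G(8) = mex{1,1,1} = 0
G(9) = mex{0,0,0,0} = 1
G(10) = mex{1,1,1,1} = 0
G(11) = mex{0,0,0,0} = 1
G(12) = mex{1,1,1,1} = 0
G(13) = mex{0,0,0,0} = 1
G(14) = mex{1,1,1,1} = 0
G(n+2) = G(n) holds for n = 0,…,8 (a full window of length max(S) = 9), so the sequence is purely periodic with period 2.

2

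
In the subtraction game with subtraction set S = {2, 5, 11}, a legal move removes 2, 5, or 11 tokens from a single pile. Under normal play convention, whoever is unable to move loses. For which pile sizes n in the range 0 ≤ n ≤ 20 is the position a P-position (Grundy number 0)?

0, 1, 4, 7, 8, 14, 17, 20

G(0) = 0
G(1) = mex{} = 0
G(2) = mex{0} = 1
G(3) = mex{0} = 1
G(4) = mex{1} = 0
G(5) = mex{1,0} = 2
G(6) = mex{0,0} = 1
G(7) = mex{2,1} = 0
G(8) = mex{1,1} = 0
G(9) = mex{0,0} = 1
G(10) = mex{0,2} = 1
G(11) = mex{1,1,0} = 2
G(12) = mex{1,0,0} = 2
G(13) = mex{2,0,1} = 3
G(14) = mex{2,1,1} = 0
G(15) = mex{3,1,0} = 2
G(16) = mex{0,2,2} = 1
G(17) = mex{2,2,1} = 0
G(18) = mex{1,3,0} = 2
G(19) = mex{0,0,0} = 1
G(20) = mex{2,2,1} = 0
P-positions are exactly the n with G(n) = 0.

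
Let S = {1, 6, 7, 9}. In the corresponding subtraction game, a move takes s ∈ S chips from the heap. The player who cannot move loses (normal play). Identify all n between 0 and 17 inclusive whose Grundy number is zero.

0, 2, 4, 12, 14, 16

n :  0  1  2  3  4  5  6  7  8  9 10 11 12 13 14 15 16 17
G :  0  1  0  1  0  1  2  3  2  3  2  3  0  1  0  1  0  1
P-positions are exactly the n with G(n) = 0.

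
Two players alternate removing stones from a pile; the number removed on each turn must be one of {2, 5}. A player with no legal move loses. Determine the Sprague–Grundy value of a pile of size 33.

G(0) = 0
G(1) = mex{} = 0
G(2) = mex{0} = 1
G(3) = mex{0} = 1
G(4) = mex{1} = 0
G(5) = mex{1,0} = 2
G(6) = mex{0,0} = 1
G(7) = mex{2,1} = 0
G(8) = mex{1,1} = 0
G(9) = mex{0,0} = 1
G(10) = mex{0,2} = 1
G(11) = mex{1,1} = 0
G(12) = mex{1,0} = 2
G(13) = mex{0,0} = 1
G(14) = mex{2,1} = 0
G(15) = mex{1,1} = 0
G(16) = mex{0,0} = 1
G(17) = mex{0,2} = 1
G(18) = mex{1,1} = 0
G(19) = mex{1,0} = 2
G(20) = mex{0,0} = 1
G(21) = mex{2,1} = 0
G(22) = mex{1,1} = 0
G(23) = mex{0,0} = 1
G(24) = mex{0,2} = 1
G(25) = mex{1,1} = 0
G(26) = mex{1,0} = 2
G(27) = mex{0,0} = 1
G(28) = mex{2,1} = 0
G(29) = mex{1,1} = 0
G(30) = mex{0,0} = 1
G(31) = mex{0,2} = 1
G(32) = mex{1,1} = 0
G(33) = mex{1,0} = 2

2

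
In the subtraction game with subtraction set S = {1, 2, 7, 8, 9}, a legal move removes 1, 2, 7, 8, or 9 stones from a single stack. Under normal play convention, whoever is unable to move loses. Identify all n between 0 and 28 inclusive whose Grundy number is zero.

G(0) = 0
G(1) = mex{0} = 1
G(2) = mex{1,0} = 2
G(3) = mex{2,1} = 0
G(4) = mex{0,2} = 1
G(5) = mex{1,0} = 2
G(6) = mex{2,1} = 0
G(7) = mex{0,2,0} = 1
G(8) = mex{1,0,1,0} = 2
G(9) = mex{2,1,2,1,0} = 3
G(10) = mex{3,2,0,2,1} = 4
G(11) = mex{4,3,1,0,2} = 5
G(12) = mex{5,4,2,1,0} = 3
G(13) = mex{3,5,0,2,1} = 4
G(14) = mex{4,3,1,0,2} = 5
G(15) = mex{5,4,2,1,0} = 3
G(16) = mex{3,5,3,2,1} = 0
G(17) = mex{0,3,4,3,2} = 1
G(18) = mex{1,0,5,4,3} = 2
G(19) = mex{2,1,3,5,4} = 0
G(20) = mex{0,2,4,3,5} = 1
G(21) = mex{1,0,5,4,3} = 2
G(22) = mex{2,1,3,5,4} = 0
G(23) = mex{0,2,0,3,5} = 1
G(24) = mex{1,0,1,0,3} = 2
G(25) = mex{2,1,2,1,0} = 3
G(26) = mex{3,2,0,2,1} = 4
G(27) = mex{4,3,1,0,2} = 5
G(28) = mex{5,4,2,1,0} = 3
P-positions are exactly the n with G(n) = 0.

0, 3, 6, 16, 19, 22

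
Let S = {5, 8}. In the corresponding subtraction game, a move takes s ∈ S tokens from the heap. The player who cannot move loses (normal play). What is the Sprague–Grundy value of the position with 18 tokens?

n :  0  1  2  3  4  5  6  7  8  9 10 11 12 13 14 15 16 17 18
G :  0  0  0  0  0  1  1  1  1  1  2  2  2  0  0  0  0  0  1

1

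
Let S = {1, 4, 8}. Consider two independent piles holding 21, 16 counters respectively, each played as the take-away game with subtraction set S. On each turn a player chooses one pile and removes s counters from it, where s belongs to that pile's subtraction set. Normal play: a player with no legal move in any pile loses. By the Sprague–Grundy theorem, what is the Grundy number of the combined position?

0

All piles use S = {1, 4, 8}:
n :  0  1  2  3  4  5  6  7  8  9 10 11 12 13 14 15 16 17 18 19 20 21
G :  0  1  0  1  2  0  1  0  1  2  3  2  0  1  0  1  2  0  1  0  1  2
Pile A: G(21) = 2.
Pile B: G(16) = 2.
Combined Grundy value = 2 ⊕ 2 = 0.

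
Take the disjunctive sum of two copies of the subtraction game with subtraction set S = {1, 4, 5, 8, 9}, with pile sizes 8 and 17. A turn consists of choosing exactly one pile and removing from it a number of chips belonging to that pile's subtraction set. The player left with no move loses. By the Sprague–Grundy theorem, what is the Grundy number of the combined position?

All piles use S = {1, 4, 5, 8, 9}:
n :  0  1  2  3  4  5  6  7  8  9 10 11 12 13 14 15 16 17
G :  0  1  0  1  2  3  2  3  4  5  4  5  0  1  0  1  2  3
Pile A: G(8) = 4.
Pile B: G(17) = 3.
Combined Grundy value = 4 ⊕ 3 = 7.

7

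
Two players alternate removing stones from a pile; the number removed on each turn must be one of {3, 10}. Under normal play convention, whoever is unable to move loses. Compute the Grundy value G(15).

0

n :  0  1  2  3  4  5  6  7  8  9 10 11 12 13 14 15
G :  0  0  0  1  1  1  0  0  0  1  1  1  2  0  0  0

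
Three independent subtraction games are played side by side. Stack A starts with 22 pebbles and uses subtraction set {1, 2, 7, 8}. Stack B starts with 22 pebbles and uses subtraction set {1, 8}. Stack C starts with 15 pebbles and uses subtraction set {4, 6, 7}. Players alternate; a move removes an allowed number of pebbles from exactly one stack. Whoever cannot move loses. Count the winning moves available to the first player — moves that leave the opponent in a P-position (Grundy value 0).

Stack A, S = {1, 2, 7, 8}:
n :  0  1  2  3  4  5  6  7  8  9 10 11 12 13 14 15 16 17 18 19 20 21 22
G :  0  1  2  0  1  2  0  1  2  0  1  2  0  1  2  0  1  2  0  1  2  0  1
G_A(22) = 1.
Stack B, S = {1, 8}:
n :  0  1  2  3  4  5  6  7  8  9 10 11 12 13 14 15 16 17 18 19 20 21 22
G :  0  1  0  1  0  1  0  1  2  0  1  0  1  0  1  0  1  2  0  1  0  1  0
G_B(22) = 0.
Stack C, S = {4, 6, 7}:
n :  0  1  2  3  4  5  6  7  8  9 10 11 12 13 14 15
G :  0  0  0  0  1  1  1  1  2  2  2  0  0  0  0  1
G_C(15) = 1.
Combined Grundy value = 1 ⊕ 0 ⊕ 1 = 0.
A winning move leaves total XOR = 0, i.e. changes one component's Grundy value g to g ⊕ X where X is the current total.
Stack A: target g' = 1⊕0 = 1, but every legal move changes the Grundy value (mex property), so 0 moves.
Stack B: target g' = 0⊕0 = 0, but every legal move changes the Grundy value (mex property), so 0 moves.
Stack C: target g' = 1⊕0 = 1, but every legal move changes the Grundy value (mex property), so 0 moves.

0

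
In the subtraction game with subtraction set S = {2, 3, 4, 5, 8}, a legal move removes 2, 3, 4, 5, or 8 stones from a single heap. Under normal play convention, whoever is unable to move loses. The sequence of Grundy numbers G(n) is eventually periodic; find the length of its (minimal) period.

13

n :  0  1  2  3  4  5  6  7  8  9 10 11 12 13 14 15 16 17 18 19 20 21 22 23 24 25 26 27
G :  0  0  1  1  2  2  3  0  4  1  5  2  3  0  0  1  1  2  2  3  0  4  1  5  2  3  0  0
G(n+13) = G(n) holds for n = 0,…,7 (a full window of length max(S) = 8), so the sequence is purely periodic with period 13.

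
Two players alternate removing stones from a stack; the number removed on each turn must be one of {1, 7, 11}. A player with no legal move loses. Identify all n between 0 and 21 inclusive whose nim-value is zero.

G(0) = 0
G(1) = mex{0} = 1
G(2) = mex{1} = 0
G(3) = mex{0} = 1
G(4) = mex{1} = 0
G(5) = mex{0} = 1
G(6) = mex{1} = 0
G(7) = mex{0,0} = 1
G(8) = mex{1,1} = 0
G(9) = mex{0,0} = 1
G(10) = mex{1,1} = 0
G(11) = mex{0,0,0} = 1
G(12) = mex{1,1,1} = 0
G(13) = mex{0,0,0} = 1
G(14) = mex{1,1,1} = 0
G(15) = mex{0,0,0} = 1
G(16) = mex{1,1,1} = 0
G(17) = mex{0,0,0} = 1
G(18) = mex{1,1,1} = 0
G(19) = mex{0,0,0} = 1
G(20) = mex{1,1,1} = 0
G(21) = mex{0,0,0} = 1
P-positions are exactly the n with G(n) = 0.

0, 2, 4, 6, 8, 10, 12, 14, 16, 18, 20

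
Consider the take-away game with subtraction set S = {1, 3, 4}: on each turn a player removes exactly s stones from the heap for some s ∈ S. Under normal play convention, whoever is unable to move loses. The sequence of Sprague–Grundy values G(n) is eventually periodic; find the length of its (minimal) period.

7

G(0) = 0
G(1) = mex{0} = 1
G(2) = mex{1} = 0
G(3) = mex{0,0} = 1
G(4) = mex{1,1,0} = 2
G(5) = mex{2,0,1} = 3
G(6) = mex{3,1,0} = 2
G(7) = mex{2,2,1} = 0
G(8) = mex{0,3,2} = 1
G(9) = mex{1,2,3} = 0
G(10) = mex{0,0,2} = 1
G(11) = mex{1,1,0} = 2
G(12) = mex{2,0,1} = 3
G(13) = mex{3,1,0} = 2
G(14) = mex{2,2,1} = 0
G(15) = mex{0,3,2} = 1
G(n+7) = G(n) holds for n = 0,…,3 (a full window of length max(S) = 4), so the sequence is purely periodic with period 7.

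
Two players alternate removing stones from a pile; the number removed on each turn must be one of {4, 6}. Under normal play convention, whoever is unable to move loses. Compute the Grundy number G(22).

n :  0  1  2  3  4  5  6  7  8  9 10 11 12 13 14 15 16 17 18 19 20 21 22
G :  0  0  0  0  1  1  1  1  2  2  0  0  0  0  1  1  1  1  2  2  0  0  0

0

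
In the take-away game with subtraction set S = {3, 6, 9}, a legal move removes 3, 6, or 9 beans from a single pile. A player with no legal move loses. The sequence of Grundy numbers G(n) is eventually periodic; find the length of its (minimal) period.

12

n :  0  1  2  3  4  5  6  7  8  9 10 11 12 13 14 15 16 17 18 19 20 21 22 23 24 25
G :  0  0  0  1  1  1  2  2  2  3  3  3  0  0  0  1  1  1  2  2  2  3  3  3  0  0
G(n+12) = G(n) holds for n = 0,…,8 (a full window of length max(S) = 9), so the sequence is purely periodic with period 12.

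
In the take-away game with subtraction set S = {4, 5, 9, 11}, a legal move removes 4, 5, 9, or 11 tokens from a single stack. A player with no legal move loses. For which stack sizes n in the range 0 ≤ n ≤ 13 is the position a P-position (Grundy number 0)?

0, 1, 2, 3

n :  0  1  2  3  4  5  6  7  8  9 10 11 12 13
G :  0  0  0  0  1  1  1  1  2  2  2  2  3  3
P-positions are exactly the n with G(n) = 0.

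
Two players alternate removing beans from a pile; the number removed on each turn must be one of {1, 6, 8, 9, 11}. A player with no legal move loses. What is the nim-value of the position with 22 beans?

1

n :  0  1  2  3  4  5  6  7  8  9 10 11 12 13 14 15 16 17 18 19 20 21 22
G :  0  1  0  1  0  1  2  0  1  2  3  2  3  2  0  1  2  0  1  0  1  0  1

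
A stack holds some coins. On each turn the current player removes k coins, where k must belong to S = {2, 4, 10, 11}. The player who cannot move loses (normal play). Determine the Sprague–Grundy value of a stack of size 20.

0

G(0) = 0
G(1) = mex{} = 0
G(2) = mex{0} = 1
G(3) = mex{0} = 1
G(4) = mex{1,0} = 2
G(5) = mex{1,0} = 2
G(6) = mex{2,1} = 0
G(7) = mex{2,1} = 0
G(8) = mex{0,2} = 1
G(9) = mex{0,2} = 1
G(10) = mex{1,0,0} = 2
G(11) = mex{1,0,0,0} = 2
G(12) = mex{2,1,1,0} = 3
G(13) = mex{2,1,1,1} = 0
G(14) = mex{3,2,2,1} = 0
G(15) = mex{0,2,2,2} = 1
G(16) = mex{0,3,0,2} = 1
G(17) = mex{1,0,0,0} = 2
G(18) = mex{1,0,1,0} = 2
G(19) = mex{2,1,1,1} = 0
G(20) = mex{2,1,2,1} = 0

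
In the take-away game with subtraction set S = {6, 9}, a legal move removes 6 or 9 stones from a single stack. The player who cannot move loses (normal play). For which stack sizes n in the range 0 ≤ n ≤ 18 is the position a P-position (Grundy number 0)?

0, 1, 2, 3, 4, 5, 15, 16, 17, 18

G(0) = 0
G(1) = mex{} = 0
G(2) = mex{} = 0
G(3) = mex{} = 0
G(4) = mex{} = 0
G(5) = mex{} = 0
G(6) = mex{0} = 1
G(7) = mex{0} = 1
G(8) = mex{0} = 1
G(9) = mex{0,0} = 1
G(10) = mex{0,0} = 1
G(11) = mex{0,0} = 1
G(12) = mex{1,0} = 2
G(13) = mex{1,0} = 2
G(14) = mex{1,0} = 2
G(15) = mex{1,1} = 0
G(16) = mex{1,1} = 0
G(17) = mex{1,1} = 0
G(18) = mex{2,1} = 0
P-positions are exactly the n with G(n) = 0.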